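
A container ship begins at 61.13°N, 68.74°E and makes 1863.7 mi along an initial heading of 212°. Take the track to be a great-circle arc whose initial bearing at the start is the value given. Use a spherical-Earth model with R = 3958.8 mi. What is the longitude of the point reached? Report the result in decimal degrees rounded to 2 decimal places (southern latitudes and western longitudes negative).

longitude 51.34°

The arc subtends δ = 1863.7/3958.8 = 0.470774 rad at the centre.
Start latitude φ₁ = 1.066920 rad; initial bearing θ = 3.700098 rad.
sin φ₂ = sin φ₁ cos δ + cos φ₁ sin δ cos θ = (0.875717)(0.891217) + (0.482824)(0.453576)(-0.848048) = 0.594734
φ₂ = asin(0.594734) = 0.636935 rad = 36.49°.
Δλ = atan2( sin θ sin δ cos φ₁ , cos δ − sin φ₁ sin φ₂ ) = atan2(-0.116051, 0.370398) = -0.303626 rad = -17.40°.
Hence λ₂ = 68.74° + -17.40° = 51.34°.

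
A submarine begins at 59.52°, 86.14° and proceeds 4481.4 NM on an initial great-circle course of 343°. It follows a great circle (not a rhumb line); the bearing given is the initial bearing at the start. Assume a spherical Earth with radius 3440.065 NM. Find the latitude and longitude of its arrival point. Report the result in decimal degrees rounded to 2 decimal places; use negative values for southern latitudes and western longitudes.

latitude 44.11°, longitude -70.74°

Central angle δ = d/R = 1.302708 rad.
Converting: φ₁ = 1.038820 rad, θ = 5.986479 rad.
Applying the spherical law of cosines for sides, sin φ₂ = sin φ₁ cos δ + cos φ₁ sin δ cos θ = 0.696029, so φ₂ = 44.11°.
Δλ = atan2( sin θ sin δ cos φ₁ , cos δ − sin φ₁ sin φ₂ ) = atan2(-0.143004, -0.334954) = -2.738082 rad = -156.88°.
Hence λ₂ = 86.14° + -156.88° = -70.74°.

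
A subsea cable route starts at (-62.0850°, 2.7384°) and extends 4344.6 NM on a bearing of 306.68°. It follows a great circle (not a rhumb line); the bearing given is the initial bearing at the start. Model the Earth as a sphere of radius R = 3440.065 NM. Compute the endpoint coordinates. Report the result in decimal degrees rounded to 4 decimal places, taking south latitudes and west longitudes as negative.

latitude -0.0717°, longitude -47.1046°

The arc subtends δ = 4344.6/3440.065 = 1.262941 rad at the centre.
With φ₁ = -62.0850° = -1.083588 rad and θ = 306.68° = 5.352576 rad:
Applying the spherical law of cosines for sides, sin φ₂ = sin φ₁ cos δ + cos φ₁ sin δ cos θ = -0.001251, so φ₂ = -0.0717°.
For the longitude increment, Δλ = atan2( sin θ sin δ cos φ₁, cos δ − sin φ₁ sin φ₂ ) = atan2(-0.357806, 0.301910) = -49.8430°.
Hence λ₂ = 2.7384° + -49.8430° = -47.1046°.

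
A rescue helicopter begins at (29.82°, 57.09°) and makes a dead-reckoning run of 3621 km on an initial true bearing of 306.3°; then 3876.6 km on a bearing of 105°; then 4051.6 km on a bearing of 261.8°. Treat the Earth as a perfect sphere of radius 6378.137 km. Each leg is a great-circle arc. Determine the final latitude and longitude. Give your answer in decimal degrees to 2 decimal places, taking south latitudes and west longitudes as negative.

latitude 17.40°, longitude 20.54°

Apply the spherical direct solution leg by leg, carrying full precision between legs.
Leg 1: from (29.82°, 57.09°), δ = 3621/6378.137 = 0.567721 rad, θ = 306.3° → φ = 44.06°, λ = 20.00°.
Leg 2: from (44.06°, 20.00°), δ = 3876.6/6378.137 = 0.607795 rad, θ = 105° → φ = 27.69°, λ = 58.53°.
Leg 3: from (27.69°, 58.53°), δ = 4051.6/6378.137 = 0.635233 rad, θ = 261.8° → φ = 17.40°, λ = 20.54°.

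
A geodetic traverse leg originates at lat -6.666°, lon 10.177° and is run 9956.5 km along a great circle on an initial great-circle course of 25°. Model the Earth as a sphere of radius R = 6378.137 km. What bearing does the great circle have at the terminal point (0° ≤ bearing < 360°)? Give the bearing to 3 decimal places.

final bearing 73.434°

Angular distance δ = d/R = 9956.5 / 6378.137 = 1.561036 rad.
With φ₁ = -6.666° = -0.116344 rad and θ = 25° = 0.436332 rad:
sin φ₂ = sin φ₁ cos δ + cos φ₁ sin δ cos θ = (-0.116081)(0.009760) + (0.993240)(0.999952)(0.906308) = 0.899005
φ₂ = asin(0.899005) = 1.117492 rad = 64.028°.
For the longitude increment, Δλ = atan2( sin θ sin δ cos φ₁, cos δ − sin φ₁ sin φ₂ ) = atan2(0.419741, 0.114118) = 74.790°.
λ₂ = λ₁ + Δλ = 84.967°.
The forward bearing on arrival equals the back-azimuth from the destination plus 180°.
Back-azimuth from P₂ (64.028°, 84.967°) to P₁ (-6.666°, 10.177°), with Δλ' = λ₁ − λ₂ = -74.790°: atan2( sin Δλ' cos φ₁ , cos φ₂ sin φ₁ − sin φ₂ cos φ₁ cos Δλ' ) = 253.434°.
Final bearing = (253.434° + 180°) mod 360° = 73.434°.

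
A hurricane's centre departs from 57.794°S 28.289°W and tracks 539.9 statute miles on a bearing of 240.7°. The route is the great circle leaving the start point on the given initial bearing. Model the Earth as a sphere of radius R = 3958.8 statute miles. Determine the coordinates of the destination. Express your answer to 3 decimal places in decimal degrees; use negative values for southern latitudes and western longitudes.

δ = 539.9/3958.8 = 0.136380 rad (7.8140°).
Converting: φ₁ = -1.008696 rad, θ = 4.201008 rad.
Destination latitude: φ₂ = arcsin( sin φ₁ cos δ + cos φ₁ sin δ cos θ ) = arcsin(-0.873742) = -60.896°.
Then Δλ = atan2(-0.063191, 0.251409) = -0.246245 rad, from sin θ sin δ cos φ₁ over cos δ − sin φ₁ sin φ₂.
λ₂ = -28.289° + -14.109° = -42.398°.

latitude -60.896°, longitude -42.398°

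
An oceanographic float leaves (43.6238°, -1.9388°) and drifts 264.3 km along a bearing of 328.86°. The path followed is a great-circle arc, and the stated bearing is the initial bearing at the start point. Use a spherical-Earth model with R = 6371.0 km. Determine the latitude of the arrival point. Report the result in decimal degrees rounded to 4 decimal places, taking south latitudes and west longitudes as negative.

Angular distance δ = d/R = 264.3 / 6371 = 0.041485 rad.
With φ₁ = 43.6238° = 0.761379 rad and θ = 328.86° = 5.739690 rad:
sin φ₂ = sin φ₁ cos δ + cos φ₁ sin δ cos θ = (0.689920)(0.999140) + (0.723885)(0.041473)(0.855906) = 0.715022
φ₂ = asin(0.715022) = 0.796656 rad = 45.6450°.
Then Δλ = atan2(-0.015525, 0.505831) = -0.030683 rad, from sin θ sin δ cos φ₁ over cos δ − sin φ₁ sin φ₂.
λ₂ = λ₁ + Δλ = -3.6968°.

latitude 45.6450°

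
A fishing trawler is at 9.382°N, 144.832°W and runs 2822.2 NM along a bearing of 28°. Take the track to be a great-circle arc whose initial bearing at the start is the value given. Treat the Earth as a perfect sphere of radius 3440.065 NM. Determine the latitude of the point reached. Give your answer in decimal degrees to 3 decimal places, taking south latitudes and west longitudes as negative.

latitude 48.446°

The arc subtends δ = 2822.2/3440.065 = 0.820391 rad at the centre.
With φ₁ = 9.382° = 0.163747 rad and θ = 28° = 0.488692 rad:
Applying the spherical law of cosines for sides, sin φ₂ = sin φ₁ cos δ + cos φ₁ sin δ cos θ = 0.748327, so φ₂ = 48.446°.
For the longitude increment, Δλ = atan2( sin θ sin δ cos φ₁, cos δ − sin φ₁ sin φ₂ ) = atan2(0.338784, 0.559946) = 31.175°.
Hence λ₂ = -144.832° + 31.175° = -113.657°.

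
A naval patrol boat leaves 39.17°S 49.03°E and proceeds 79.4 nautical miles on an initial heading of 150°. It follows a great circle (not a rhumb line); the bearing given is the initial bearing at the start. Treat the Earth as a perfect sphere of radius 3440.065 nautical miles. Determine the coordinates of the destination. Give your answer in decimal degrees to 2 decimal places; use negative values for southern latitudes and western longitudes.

latitude -40.31°, longitude 49.90°

Central angle δ = d/R = 0.023081 rad.
Start latitude φ₁ = -0.683645 rad; initial bearing θ = 2.617994 rad.
Applying the spherical law of cosines for sides, sin φ₂ = sin φ₁ cos δ + cos φ₁ sin δ cos θ = -0.646951, so φ₂ = -40.31°.
Then Δλ = atan2(0.008946, 0.591104) = 0.015134 rad, from sin θ sin δ cos φ₁ over cos δ − sin φ₁ sin φ₂.
λ₂ = λ₁ + Δλ = 49.90°.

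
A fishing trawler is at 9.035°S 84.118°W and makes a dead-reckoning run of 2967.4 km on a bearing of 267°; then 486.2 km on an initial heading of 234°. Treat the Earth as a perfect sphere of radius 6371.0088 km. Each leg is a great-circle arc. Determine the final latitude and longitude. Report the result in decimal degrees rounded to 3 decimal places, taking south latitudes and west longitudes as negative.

latitude -11.962°, longitude -114.773°

Apply the spherical direct solution leg by leg, carrying full precision between legs.
Leg 1: from (-9.035°, -84.118°), δ = 2967.4/6371.0088 = 0.465766 rad, θ = 267° → φ = -9.411°, λ = -111.158°.
Leg 2: from (-9.411°, -111.158°), δ = 486.2/6371.0088 = 0.076314 rad, θ = 234° → φ = -11.962°, λ = -114.773°.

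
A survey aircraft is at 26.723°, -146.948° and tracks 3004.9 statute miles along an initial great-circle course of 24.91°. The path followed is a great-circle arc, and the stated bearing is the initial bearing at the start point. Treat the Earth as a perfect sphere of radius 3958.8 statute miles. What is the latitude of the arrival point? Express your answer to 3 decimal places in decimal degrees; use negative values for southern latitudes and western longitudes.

Central angle δ = d/R = 0.759043 rad.
With φ₁ = 26.723° = 0.466404 rad and θ = 24.91° = 0.434762 rad:
sin φ₂ = sin φ₁ cos δ + cos φ₁ sin δ cos θ = (0.449678)(0.725495) + (0.893191)(0.688228)(0.906971) = 0.883770
φ₂ = asin(0.883770) = 1.083860 rad = 62.101°.
Then Δλ = atan2(0.258916, 0.328083) = 0.668107 rad, from sin θ sin δ cos φ₁ over cos δ − sin φ₁ sin φ₂.
λ₂ = -146.948° + 38.280° = -108.668°.

latitude 62.101°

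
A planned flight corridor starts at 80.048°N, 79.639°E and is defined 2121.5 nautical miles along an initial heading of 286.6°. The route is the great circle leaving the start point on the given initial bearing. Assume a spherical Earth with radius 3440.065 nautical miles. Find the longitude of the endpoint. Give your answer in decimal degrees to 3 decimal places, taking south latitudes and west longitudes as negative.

longitude -12.609°

δ = 2121.5/3440.065 = 0.616703 rad (35.3345°).
Start latitude φ₁ = 1.397101 rad; initial bearing θ = 5.002114 rad.
Destination latitude: φ₂ = arcsin( sin φ₁ cos δ + cos φ₁ sin δ cos θ ) = arcsin(0.832069) = 56.312°.
Then Δλ = atan2(-0.095786, -0.003760) = -1.610026 rad, from sin θ sin δ cos φ₁ over cos δ − sin φ₁ sin φ₂.
λ₂ = 79.639° + -92.248° = -12.609°.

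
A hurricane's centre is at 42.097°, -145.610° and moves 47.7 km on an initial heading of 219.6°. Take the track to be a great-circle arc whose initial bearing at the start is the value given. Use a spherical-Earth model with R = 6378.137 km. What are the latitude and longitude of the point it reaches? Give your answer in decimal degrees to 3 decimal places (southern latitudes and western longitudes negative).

Central angle δ = d/R = 0.007479 rad.
Converting: φ₁ = 0.734731 rad, θ = 3.832743 rad.
sin φ₂ = sin φ₁ cos δ + cos φ₁ sin δ cos θ = (0.670388)(0.999972) + (0.742011)(0.007479)(-0.770513) = 0.666093
φ₂ = asin(0.666093) = 0.728959 rad = 41.766°.
Δλ = atan2( sin θ sin δ cos φ₁ , cos δ − sin φ₁ sin φ₂ ) = atan2(-0.003537, 0.553431) = -0.006391 rad = -0.366°.
λ₂ = λ₁ + Δλ = -145.976°.

latitude 41.766°, longitude -145.976°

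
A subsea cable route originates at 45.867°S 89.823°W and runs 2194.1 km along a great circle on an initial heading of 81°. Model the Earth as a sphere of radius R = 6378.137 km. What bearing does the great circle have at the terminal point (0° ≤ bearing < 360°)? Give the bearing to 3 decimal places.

Central angle δ = d/R = 0.344003 rad.
With φ₁ = -45.867° = -0.800530 rad and θ = 81° = 1.413717 rad:
sin φ₂ = sin φ₁ cos δ + cos φ₁ sin δ cos θ = (-0.717725)(0.941412) + (0.696326)(0.337259)(0.156434) = -0.638938
φ₂ = asin(-0.638938) = -0.693117 rad = -39.713°.
For the longitude increment, Δλ = atan2( sin θ sin δ cos φ₁, cos δ − sin φ₁ sin φ₂ ) = atan2(0.231951, 0.482830) = 25.660°.
λ₂ = -89.823° + 25.660° = -64.163°.
The forward bearing on arrival equals the back-azimuth from the destination plus 180°.
Back-azimuth from P₂ (-39.713°, -64.163°) to P₁ (-45.867°, -89.823°), with Δλ' = λ₁ − λ₂ = -25.660°: atan2( sin Δλ' cos φ₁ , cos φ₂ sin φ₁ − sin φ₂ cos φ₁ cos Δλ' ) = 243.386°.
Final bearing = (243.386° + 180°) mod 360° = 63.386°.

final bearing 63.386°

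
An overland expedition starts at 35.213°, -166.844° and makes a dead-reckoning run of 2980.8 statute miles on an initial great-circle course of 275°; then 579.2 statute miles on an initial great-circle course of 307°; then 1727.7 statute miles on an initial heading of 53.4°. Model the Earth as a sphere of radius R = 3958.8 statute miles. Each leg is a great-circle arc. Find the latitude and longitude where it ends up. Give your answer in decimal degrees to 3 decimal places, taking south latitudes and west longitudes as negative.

latitude 44.661°, longitude 163.202°

Apply the spherical direct solution leg by leg, carrying full precision between legs.
Leg 1: from (35.213°, -166.844°), δ = 2980.8/3958.8 = 0.752955 rad, θ = 275° → φ = 27.997°, λ = 142.669°.
Leg 2: from (27.997°, 142.669°), δ = 579.2/3958.8 = 0.146307 rad, θ = 307° → φ = 32.812°, λ = 134.706°.
Leg 3: from (32.812°, 134.706°), δ = 1727.7/3958.8 = 0.436420 rad, θ = 53.4° → φ = 44.661°, λ = 163.202°.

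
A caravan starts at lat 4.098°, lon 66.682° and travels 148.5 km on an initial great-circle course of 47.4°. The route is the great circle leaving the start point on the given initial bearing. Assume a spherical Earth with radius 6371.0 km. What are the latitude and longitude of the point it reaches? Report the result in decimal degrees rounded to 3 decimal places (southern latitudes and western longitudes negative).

The arc subtends δ = 148.5/6371 = 0.023309 rad at the centre.
Converting: φ₁ = 0.071524 rad, θ = 0.827286 rad.
Destination latitude: φ₂ = arcsin( sin φ₁ cos δ + cos φ₁ sin δ cos θ ) = arcsin(0.087179) = 5.001°.
Then Δλ = atan2(0.017112, 0.993498) = 0.017222 rad, from sin θ sin δ cos φ₁ over cos δ − sin φ₁ sin φ₂.
Hence λ₂ = 66.682° + 0.987° = 67.669°.

latitude 5.001°, longitude 67.669°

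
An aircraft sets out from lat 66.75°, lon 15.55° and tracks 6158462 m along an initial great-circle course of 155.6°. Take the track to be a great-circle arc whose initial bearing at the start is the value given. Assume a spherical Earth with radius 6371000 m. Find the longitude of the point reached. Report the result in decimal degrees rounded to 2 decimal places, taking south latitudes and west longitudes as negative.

The arc subtends δ = 6158462/6371000 = 0.966640 rad at the centre.
With φ₁ = 66.75° = 1.165007 rad and θ = 155.6° = 2.715732 rad:
sin φ₂ = sin φ₁ cos δ + cos φ₁ sin δ cos θ = (0.918791)(0.568068) + (0.394744)(0.822982)(-0.910684) = 0.226085
φ₂ = asin(0.226085) = 0.228057 rad = 13.07°.
Δλ = atan2( sin θ sin δ cos φ₁ , cos δ − sin φ₁ sin φ₂ ) = atan2(0.134204, 0.360343) = 0.356519 rad = 20.43°.
λ₂ = λ₁ + Δλ = 35.98°.

longitude 35.98°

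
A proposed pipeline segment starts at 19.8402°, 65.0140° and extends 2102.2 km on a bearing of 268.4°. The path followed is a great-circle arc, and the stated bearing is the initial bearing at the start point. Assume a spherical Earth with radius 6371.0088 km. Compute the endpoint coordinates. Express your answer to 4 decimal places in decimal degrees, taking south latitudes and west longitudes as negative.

Angular distance δ = d/R = 2102.2 / 6371.0088 = 0.329963 rad.
Start latitude φ₁ = 0.346277 rad; initial bearing θ = 4.684464 rad.
Applying the spherical law of cosines for sides, sin φ₂ = sin φ₁ cos δ + cos φ₁ sin δ cos θ = 0.312579, so φ₂ = 18.2147°.
Δλ = atan2( sin θ sin δ cos φ₁ , cos δ − sin φ₁ sin φ₂ ) = atan2(-0.304657, 0.839965) = -0.347946 rad = -19.9358°.
λ₂ = λ₁ + Δλ = 45.0782°.

latitude 18.2147°, longitude 45.0782°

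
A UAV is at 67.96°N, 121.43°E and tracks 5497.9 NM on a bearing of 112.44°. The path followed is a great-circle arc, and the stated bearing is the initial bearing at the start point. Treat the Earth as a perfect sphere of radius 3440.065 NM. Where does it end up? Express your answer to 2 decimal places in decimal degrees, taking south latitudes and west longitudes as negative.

The arc subtends δ = 5497.9/3440.065 = 1.598197 rad at the centre.
Start latitude φ₁ = 1.186126 rad; initial bearing θ = 1.962448 rad.
Applying the spherical law of cosines for sides, sin φ₂ = sin φ₁ cos δ + cos φ₁ sin δ cos θ = -0.168581, so φ₂ = -9.71°.
Δλ = atan2( sin θ sin δ cos φ₁ , cos δ − sin φ₁ sin φ₂ ) = atan2(0.346709, 0.128865) = 1.214940 rad = 69.61°.
λ₂ = 121.43° + 69.61° = 191.04°, normalized to (−180°, 180°] → -168.96°.

latitude -9.71°, longitude -168.96°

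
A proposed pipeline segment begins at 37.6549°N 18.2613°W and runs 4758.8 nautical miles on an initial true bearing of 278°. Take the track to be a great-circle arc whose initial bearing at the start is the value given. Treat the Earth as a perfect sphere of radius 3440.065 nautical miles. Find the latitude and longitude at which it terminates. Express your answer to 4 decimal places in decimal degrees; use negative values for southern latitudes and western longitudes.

latitude 12.8323°, longitude -104.4974°

δ = 4758.8/3440.065 = 1.383346 rad (79.2599°).
Converting: φ₁ = 0.657202 rad, θ = 4.852015 rad.
Destination latitude: φ₂ = arcsin( sin φ₁ cos δ + cos φ₁ sin δ cos θ ) = arcsin(0.222099) = 12.8323°.
Δλ = atan2( sin θ sin δ cos φ₁ , cos δ − sin φ₁ sin φ₂ ) = atan2(-0.770266, 0.050674) = -1.505104 rad = -86.2361°.
λ₂ = -18.2613° + -86.2361° = -104.4974°.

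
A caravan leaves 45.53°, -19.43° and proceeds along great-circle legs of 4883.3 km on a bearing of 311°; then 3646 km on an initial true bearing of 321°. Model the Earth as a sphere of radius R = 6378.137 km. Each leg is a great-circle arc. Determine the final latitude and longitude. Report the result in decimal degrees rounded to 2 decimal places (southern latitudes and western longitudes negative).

latitude 68.94°, longitude -161.70°

Apply the spherical direct solution leg by leg, carrying full precision between legs.
Leg 1: from (45.53°, -19.43°), δ = 4883.3/6378.137 = 0.765631 rad, θ = 311° → φ = 56.41°, λ = -90.38°.
Leg 2: from (56.41°, -90.38°), δ = 3646/6378.137 = 0.571640 rad, θ = 321° → φ = 68.94°, λ = -161.70°.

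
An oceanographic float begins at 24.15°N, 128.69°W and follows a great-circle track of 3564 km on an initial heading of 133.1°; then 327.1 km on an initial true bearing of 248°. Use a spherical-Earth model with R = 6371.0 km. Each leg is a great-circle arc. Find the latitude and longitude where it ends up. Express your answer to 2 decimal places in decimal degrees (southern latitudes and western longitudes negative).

latitude -0.19°, longitude -108.62°

Apply the spherical direct solution leg by leg, carrying full precision between legs.
Leg 1: from (24.15°, -128.69°), δ = 3564/6371 = 0.559410 rad, θ = 133.1° → φ = 0.91°, λ = -105.89°.
Leg 2: from (0.91°, -105.89°), δ = 327.1/6371 = 0.051342 rad, θ = 248° → φ = -0.19°, λ = -108.62°.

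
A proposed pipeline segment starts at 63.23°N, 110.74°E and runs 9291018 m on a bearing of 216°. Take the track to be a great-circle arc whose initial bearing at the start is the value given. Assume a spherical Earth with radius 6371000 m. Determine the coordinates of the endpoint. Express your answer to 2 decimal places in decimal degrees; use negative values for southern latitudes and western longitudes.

latitude -15.18°, longitude 73.50°

Central angle δ = d/R = 1.458330 rad.
Start latitude φ₁ = 1.103572 rad; initial bearing θ = 3.769911 rad.
sin φ₂ = sin φ₁ cos δ + cos φ₁ sin δ cos θ = (0.892822)(0.112230) + (0.450410)(0.993682)(-0.809017) = -0.261886
φ₂ = asin(-0.261886) = -0.264976 rad = -15.18°.
Then Δλ = atan2(-0.263072, 0.346047) = -0.650009 rad, from sin θ sin δ cos φ₁ over cos δ − sin φ₁ sin φ₂.
Hence λ₂ = 110.74° + -37.24° = 73.50°.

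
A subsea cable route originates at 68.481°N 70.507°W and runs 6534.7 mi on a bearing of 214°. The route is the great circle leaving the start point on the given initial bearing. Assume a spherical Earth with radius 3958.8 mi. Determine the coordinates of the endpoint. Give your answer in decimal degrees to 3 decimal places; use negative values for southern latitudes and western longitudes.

latitude -22.170°, longitude -107.514°

Central angle δ = d/R = 1.650677 rad.
Converting: φ₁ = 1.195219 rad, θ = 3.735005 rad.
sin φ₂ = sin φ₁ cos δ + cos φ₁ sin δ cos θ = (0.930296)(-0.079796) + (0.366810)(0.996811)(-0.829038) = -0.377363
φ₂ = asin(-0.377363) = -0.386947 rad = -22.170°.
For the longitude increment, Δλ = atan2( sin θ sin δ cos φ₁, cos δ − sin φ₁ sin φ₂ ) = atan2(-0.204463, 0.271264) = -37.007°.
λ₂ = -70.507° + -37.007° = -107.514°.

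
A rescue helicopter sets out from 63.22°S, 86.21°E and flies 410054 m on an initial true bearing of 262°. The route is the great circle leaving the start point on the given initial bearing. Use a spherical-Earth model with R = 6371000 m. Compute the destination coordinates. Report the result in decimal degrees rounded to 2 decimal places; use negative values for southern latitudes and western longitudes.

Central angle δ = d/R = 0.064363 rad.
Start latitude φ₁ = -1.103397 rad; initial bearing θ = 4.572763 rad.
Destination latitude: φ₂ = arcsin( sin φ₁ cos δ + cos φ₁ sin δ cos θ ) = arcsin(-0.894928) = -63.50°.
Δλ = atan2( sin θ sin δ cos φ₁ , cos δ − sin φ₁ sin φ₂ ) = atan2(-0.028698, 0.198989) = -0.143229 rad = -8.21°.
λ₂ = 86.21° + -8.21° = 78.00°.

latitude -63.50°, longitude 78.00°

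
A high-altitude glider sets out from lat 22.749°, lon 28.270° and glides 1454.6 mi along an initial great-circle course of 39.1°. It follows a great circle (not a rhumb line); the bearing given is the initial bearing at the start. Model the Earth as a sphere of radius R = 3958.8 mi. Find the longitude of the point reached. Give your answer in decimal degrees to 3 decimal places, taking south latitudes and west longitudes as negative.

Central angle δ = d/R = 0.367435 rad.
Start latitude φ₁ = 0.397045 rad; initial bearing θ = 0.682424 rad.
Applying the spherical law of cosines for sides, sin φ₂ = sin φ₁ cos δ + cos φ₁ sin δ cos θ = 0.617971, so φ₂ = 38.168°.
Δλ = atan2( sin θ sin δ cos φ₁ , cos δ − sin φ₁ sin φ₂ ) = atan2(0.208929, 0.694286) = 0.292306 rad = 16.748°.
Hence λ₂ = 28.270° + 16.748° = 45.018°.

longitude 45.018°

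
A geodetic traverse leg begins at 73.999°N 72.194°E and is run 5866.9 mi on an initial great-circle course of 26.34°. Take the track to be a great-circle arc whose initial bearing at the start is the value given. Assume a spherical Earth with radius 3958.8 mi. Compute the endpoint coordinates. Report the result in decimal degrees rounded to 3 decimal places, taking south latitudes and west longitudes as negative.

latitude 19.349°, longitude -135.737°

Angular distance δ = d/R = 5866.9 / 3958.8 = 1.481989 rad.
Start latitude φ₁ = 1.291526 rad; initial bearing θ = 0.459720 rad.
Applying the spherical law of cosines for sides, sin φ₂ = sin φ₁ cos δ + cos φ₁ sin δ cos θ = 0.331315, so φ₂ = 19.349°.
Then Δλ = atan2(0.121825, -0.229789) = 2.654109 rad, from sin θ sin δ cos φ₁ over cos δ − sin φ₁ sin φ₂.
λ₂ = 72.194° + 152.069° = 224.263°, normalized to (−180°, 180°] → -135.737°.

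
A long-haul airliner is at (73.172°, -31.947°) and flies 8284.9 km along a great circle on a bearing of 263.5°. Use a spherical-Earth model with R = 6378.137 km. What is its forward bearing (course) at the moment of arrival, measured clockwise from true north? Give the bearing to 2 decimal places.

Angular distance δ = d/R = 8284.9 / 6378.137 = 1.298953 rad.
Start latitude φ₁ = 1.277092 rad; initial bearing θ = 4.598943 rad.
sin φ₂ = sin φ₁ cos δ + cos φ₁ sin δ cos θ = (0.957178)(0.268508) + (0.289500)(0.963278)(-0.113203) = 0.225441
φ₂ = asin(0.225441) = 0.227395 rad = 13.029°.
Then Δλ = atan2(-0.277076, 0.052721) = -1.382769 rad, from sin θ sin δ cos φ₁ over cos δ − sin φ₁ sin φ₂.
λ₂ = -31.947° + -79.227° = -111.174°.
The forward bearing on arrival equals the back-azimuth from the destination plus 180°.
Back-azimuth from P₂ (13.03°, -111.17°) to P₁ (73.17°, -31.95°), with Δλ' = λ₁ − λ₂ = 79.23°: atan2( sin Δλ' cos φ₁ , cos φ₂ sin φ₁ − sin φ₂ cos φ₁ cos Δλ' ) = 17.17°.
Final bearing = (17.17° + 180°) mod 360° = 197.17°.

final bearing 197.17°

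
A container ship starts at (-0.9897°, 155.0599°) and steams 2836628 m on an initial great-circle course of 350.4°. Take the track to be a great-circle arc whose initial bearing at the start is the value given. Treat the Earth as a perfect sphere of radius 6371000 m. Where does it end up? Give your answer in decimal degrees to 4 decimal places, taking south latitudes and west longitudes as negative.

Angular distance δ = d/R = 2836628 / 6371000 = 0.445241 rad.
With φ₁ = -0.9897° = -0.017274 rad and θ = 350.4° = 6.115634 rad:
Applying the spherical law of cosines for sides, sin φ₂ = sin φ₁ cos δ + cos φ₁ sin δ cos θ = 0.408992, so φ₂ = 24.1415°.
Then Δλ = atan2(-0.071812, 0.909571) = -0.078788 rad, from sin θ sin δ cos φ₁ over cos δ − sin φ₁ sin φ₂.
λ₂ = λ₁ + Δλ = 150.5457°.

latitude 24.1415°, longitude 150.5457°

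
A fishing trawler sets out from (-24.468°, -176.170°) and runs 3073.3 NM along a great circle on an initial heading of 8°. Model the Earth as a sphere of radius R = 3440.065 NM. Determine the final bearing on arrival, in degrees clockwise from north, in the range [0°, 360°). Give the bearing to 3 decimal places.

δ = 3073.3/3440.065 = 0.893384 rad (51.1871°).
With φ₁ = -24.468° = -0.427047 rad and θ = 8° = 0.139626 rad:
Applying the spherical law of cosines for sides, sin φ₂ = sin φ₁ cos δ + cos φ₁ sin δ cos θ = 0.442715, so φ₂ = 26.277°.
For the longitude increment, Δλ = atan2( sin θ sin δ cos φ₁, cos δ − sin φ₁ sin φ₂ ) = atan2(0.098704, 0.810145) = 6.946°.
λ₂ = -176.170° + 6.946° = -169.224°.
The forward bearing on arrival equals the back-azimuth from the destination plus 180°.
Back-azimuth from P₂ (26.277°, -169.224°) to P₁ (-24.468°, -176.170°), with Δλ' = λ₁ − λ₂ = -6.946°: atan2( sin Δλ' cos φ₁ , cos φ₂ sin φ₁ − sin φ₂ cos φ₁ cos Δλ' ) = 188.122°.
Final bearing = (188.122° + 180°) mod 360° = 8.122°.

final bearing 8.122°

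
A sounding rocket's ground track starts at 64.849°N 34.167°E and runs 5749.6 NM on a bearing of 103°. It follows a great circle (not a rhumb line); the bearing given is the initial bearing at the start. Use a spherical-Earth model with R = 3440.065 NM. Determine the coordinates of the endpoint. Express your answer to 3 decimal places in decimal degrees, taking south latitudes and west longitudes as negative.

latitude -10.720°, longitude 114.800°

The arc subtends δ = 5749.6/3440.065 = 1.671364 rad at the centre.
With φ₁ = 64.849° = 1.131829 rad and θ = 103° = 1.797689 rad:
sin φ₂ = sin φ₁ cos δ + cos φ₁ sin δ cos θ = (0.905191)(-0.100398) + (0.425005)(0.994947)(-0.224951) = -0.186002
φ₂ = asin(-0.186002) = -0.187091 rad = -10.720°.
For the longitude increment, Δλ = atan2( sin θ sin δ cos φ₁, cos δ − sin φ₁ sin φ₂ ) = atan2(0.412020, 0.067969) = 80.633°.
λ₂ = λ₁ + Δλ = 114.800°.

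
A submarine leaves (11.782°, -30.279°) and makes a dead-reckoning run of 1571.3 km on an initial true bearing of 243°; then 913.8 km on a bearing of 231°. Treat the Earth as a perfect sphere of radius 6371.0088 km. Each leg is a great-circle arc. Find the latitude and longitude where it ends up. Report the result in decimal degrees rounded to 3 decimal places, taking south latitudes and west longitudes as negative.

Apply the spherical direct solution leg by leg, carrying full precision between legs.
Leg 1: from (11.782°, -30.279°), δ = 1571.3/6371.0088 = 0.246633 rad, θ = 243° → φ = 5.135°, λ = -42.894°.
Leg 2: from (5.135°, -42.894°), δ = 913.8/6371.0088 = 0.143431 rad, θ = 231° → φ = -0.058°, λ = -49.272°.

latitude -0.058°, longitude -49.272°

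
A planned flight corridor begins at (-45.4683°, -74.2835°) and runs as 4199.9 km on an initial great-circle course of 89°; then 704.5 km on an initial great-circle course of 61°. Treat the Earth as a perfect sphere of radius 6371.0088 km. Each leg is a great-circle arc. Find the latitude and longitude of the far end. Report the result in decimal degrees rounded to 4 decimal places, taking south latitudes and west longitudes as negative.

latitude -30.5397°, longitude -20.3905°

Apply the spherical direct solution leg by leg, carrying full precision between legs.
Leg 1: from (-45.4683°, -74.2835°), δ = 4199.9/6371.0088 = 0.659221 rad, θ = 89° → φ = -33.7796°, λ = -26.8247°.
Leg 2: from (-33.7796°, -26.8247°), δ = 704.5/6371.0088 = 0.110579 rad, θ = 61° → φ = -30.5397°, λ = -20.3905°.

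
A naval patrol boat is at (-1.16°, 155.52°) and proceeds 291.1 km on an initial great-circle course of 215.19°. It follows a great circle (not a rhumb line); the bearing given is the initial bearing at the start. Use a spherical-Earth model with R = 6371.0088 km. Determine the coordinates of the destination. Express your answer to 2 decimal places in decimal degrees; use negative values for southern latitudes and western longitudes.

The arc subtends δ = 291.1/6371.0088 = 0.045691 rad at the centre.
Converting: φ₁ = -0.020246 rad, θ = 3.755774 rad.
Destination latitude: φ₂ = arcsin( sin φ₁ cos δ + cos φ₁ sin δ cos θ ) = arcsin(-0.057544) = -3.30°.
For the longitude increment, Δλ = atan2( sin θ sin δ cos φ₁, cos δ − sin φ₁ sin φ₂ ) = atan2(-0.026317, 0.997791) = -1.51°.
Hence λ₂ = 155.52° + -1.51° = 154.01°.

latitude -3.30°, longitude 154.01°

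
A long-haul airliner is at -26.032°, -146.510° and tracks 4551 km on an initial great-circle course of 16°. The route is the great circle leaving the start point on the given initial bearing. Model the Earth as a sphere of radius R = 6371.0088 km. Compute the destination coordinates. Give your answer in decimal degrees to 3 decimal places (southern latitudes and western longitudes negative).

Angular distance δ = d/R = 4551 / 6371.0088 = 0.714330 rad.
Converting: φ₁ = -0.454344 rad, θ = 0.279253 rad.
Destination latitude: φ₂ = arcsin( sin φ₁ cos δ + cos φ₁ sin δ cos θ ) = arcsin(0.234263) = 13.548°.
Δλ = atan2( sin θ sin δ cos φ₁ , cos δ − sin φ₁ sin φ₂ ) = atan2(0.162254, 0.858344) = 0.186827 rad = 10.704°.
Hence λ₂ = -146.510° + 10.704° = -135.806°.

latitude 13.548°, longitude -135.806°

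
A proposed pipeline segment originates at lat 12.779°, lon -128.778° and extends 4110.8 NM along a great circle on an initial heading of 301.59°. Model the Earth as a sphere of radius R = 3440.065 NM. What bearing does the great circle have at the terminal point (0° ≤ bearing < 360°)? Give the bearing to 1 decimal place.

Angular distance δ = d/R = 4110.8 / 3440.065 = 1.194977 rad.
With φ₁ = 12.779° = 0.223036 rad and θ = 301.59° = 5.263738 rad:
sin φ₂ = sin φ₁ cos δ + cos φ₁ sin δ cos θ = (0.221191)(0.367034) + (0.975230)(0.930207)(0.523837) = 0.556392
φ₂ = asin(0.556392) = 0.590038 rad = 33.807°.
Then Δλ = atan2(-0.772741, 0.243965) = -1.264986 rad, from sin θ sin δ cos φ₁ over cos δ − sin φ₁ sin φ₂.
λ₂ = -128.778° + -72.478° = -201.256°, normalized to (−180°, 180°] → 158.744°.
The forward bearing on arrival equals the back-azimuth from the destination plus 180°.
Back-azimuth from P₂ (33.8°, 158.7°) to P₁ (12.8°, -128.8°), with Δλ' = λ₁ − λ₂ = -287.5°: atan2( sin Δλ' cos φ₁ , cos φ₂ sin φ₁ − sin φ₂ cos φ₁ cos Δλ' ) = 88.7°.
Final bearing = (88.7° + 180°) mod 360° = 268.7°.

final bearing 268.7°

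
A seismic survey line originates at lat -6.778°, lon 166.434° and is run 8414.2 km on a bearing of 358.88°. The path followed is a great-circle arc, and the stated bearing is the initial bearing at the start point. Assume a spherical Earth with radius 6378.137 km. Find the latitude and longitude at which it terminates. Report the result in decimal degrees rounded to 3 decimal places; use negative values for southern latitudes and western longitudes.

Angular distance δ = d/R = 8414.2 / 6378.137 = 1.319225 rad.
With φ₁ = -6.778° = -0.118298 rad and θ = 358.88° = 6.263638 rad:
sin φ₂ = sin φ₁ cos δ + cos φ₁ sin δ cos θ = (-0.118023)(0.248926) + (0.993011)(0.968523)(0.999809) = 0.932191
φ₂ = asin(0.932191) = 1.200419 rad = 68.779°.
For the longitude increment, Δλ = atan2( sin θ sin δ cos φ₁, cos δ − sin φ₁ sin φ₂ ) = atan2(-0.018799, 0.358945) = -2.998°.
λ₂ = 166.434° + -2.998° = 163.436°.

latitude 68.779°, longitude 163.436°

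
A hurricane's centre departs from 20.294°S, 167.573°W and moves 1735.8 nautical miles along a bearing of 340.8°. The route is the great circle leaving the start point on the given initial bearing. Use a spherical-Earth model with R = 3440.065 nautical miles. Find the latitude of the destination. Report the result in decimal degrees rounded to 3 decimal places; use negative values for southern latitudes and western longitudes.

latitude 7.158°

δ = 1735.8/3440.065 = 0.504583 rad (28.9105°).
Start latitude φ₁ = -0.354197 rad; initial bearing θ = 5.948082 rad.
Applying the spherical law of cosines for sides, sin φ₂ = sin φ₁ cos δ + cos φ₁ sin δ cos θ = 0.124599, so φ₂ = 7.158°.
For the longitude increment, Δλ = atan2( sin θ sin δ cos φ₁, cos δ − sin φ₁ sin φ₂ ) = atan2(-0.149119, 0.918591) = -9.221°.
λ₂ = λ₁ + Δλ = -176.794°.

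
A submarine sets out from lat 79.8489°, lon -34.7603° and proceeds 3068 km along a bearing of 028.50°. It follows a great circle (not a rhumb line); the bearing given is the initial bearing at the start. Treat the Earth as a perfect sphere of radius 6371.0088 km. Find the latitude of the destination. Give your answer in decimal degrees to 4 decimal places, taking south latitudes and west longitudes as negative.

δ = 3068/6371.0088 = 0.481556 rad (27.5911°).
Converting: φ₁ = 1.393626 rad, θ = 0.497419 rad.
sin φ₂ = sin φ₁ cos δ + cos φ₁ sin δ cos θ = (0.984346)(0.886275) + (0.176245)(0.463159)(0.878817) = 0.944139
φ₂ = asin(0.944139) = 1.234972 rad = 70.7587°.
Then Δλ = atan2(0.038950, -0.043085) = 2.406551 rad, from sin θ sin δ cos φ₁ over cos δ − sin φ₁ sin φ₂.
λ₂ = -34.7603° + 137.8852° = 103.1249°.

latitude 70.7587°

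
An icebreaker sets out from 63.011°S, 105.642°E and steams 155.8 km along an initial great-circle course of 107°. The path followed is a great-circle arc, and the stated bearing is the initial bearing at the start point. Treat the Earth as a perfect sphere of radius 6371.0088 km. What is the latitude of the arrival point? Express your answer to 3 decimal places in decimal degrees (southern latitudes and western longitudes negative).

latitude -63.389°

The arc subtends δ = 155.8/6371.0088 = 0.024455 rad at the centre.
With φ₁ = -63.011° = -1.099749 rad and θ = 107° = 1.867502 rad:
sin φ₂ = sin φ₁ cos δ + cos φ₁ sin δ cos θ = (-0.891094)(0.999701) + (0.453819)(0.024452)(-0.292372) = -0.894072
φ₂ = asin(-0.894072) = -1.106354 rad = -63.389°.
Δλ = atan2( sin θ sin δ cos φ₁ , cos δ − sin φ₁ sin φ₂ ) = atan2(0.010612, 0.202999) = 0.052228 rad = 2.992°.
λ₂ = 105.642° + 2.992° = 108.634°.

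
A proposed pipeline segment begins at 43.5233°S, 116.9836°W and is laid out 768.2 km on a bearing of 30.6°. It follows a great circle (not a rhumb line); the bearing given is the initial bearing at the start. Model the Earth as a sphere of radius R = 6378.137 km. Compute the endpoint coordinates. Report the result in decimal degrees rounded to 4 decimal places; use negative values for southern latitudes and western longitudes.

Central angle δ = d/R = 0.120443 rad.
Start latitude φ₁ = -0.759625 rad; initial bearing θ = 0.534071 rad.
Applying the spherical law of cosines for sides, sin φ₂ = sin φ₁ cos δ + cos φ₁ sin δ cos θ = -0.608672, so φ₂ = -37.4935°.
For the longitude increment, Δλ = atan2( sin θ sin δ cos φ₁, cos δ − sin φ₁ sin φ₂ ) = atan2(0.044348, 0.573594) = 4.4211°.
λ₂ = λ₁ + Δλ = -112.5625°.

latitude -37.4935°, longitude -112.5625°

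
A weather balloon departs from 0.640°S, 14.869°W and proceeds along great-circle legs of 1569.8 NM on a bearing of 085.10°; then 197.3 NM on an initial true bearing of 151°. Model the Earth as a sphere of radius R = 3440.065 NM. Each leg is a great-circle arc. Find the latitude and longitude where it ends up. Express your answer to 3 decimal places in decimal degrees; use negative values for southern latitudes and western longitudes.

latitude -1.292°, longitude 12.778°

Apply the spherical direct solution leg by leg, carrying full precision between legs.
Leg 1: from (-0.640°, -14.869°), δ = 1569.8/3440.065 = 0.456329 rad, θ = 85.1° → φ = 1.582°, λ = 11.185°.
Leg 2: from (1.582°, 11.185°), δ = 197.3/3440.065 = 0.057354 rad, θ = 151° → φ = -1.292°, λ = 12.778°.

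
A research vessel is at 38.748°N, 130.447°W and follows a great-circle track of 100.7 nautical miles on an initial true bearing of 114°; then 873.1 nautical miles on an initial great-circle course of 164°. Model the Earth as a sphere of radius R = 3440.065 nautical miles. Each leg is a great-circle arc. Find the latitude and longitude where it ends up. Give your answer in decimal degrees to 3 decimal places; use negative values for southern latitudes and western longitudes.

latitude 23.987°, longitude -124.157°

Apply the spherical direct solution leg by leg, carrying full precision between legs.
Leg 1: from (38.748°, -130.447°), δ = 100.7/3440.065 = 0.029273 rad, θ = 114° → φ = 38.050°, λ = -128.501°.
Leg 2: from (38.050°, -128.501°), δ = 873.1/3440.065 = 0.253803 rad, θ = 164° → φ = 23.987°, λ = -124.157°.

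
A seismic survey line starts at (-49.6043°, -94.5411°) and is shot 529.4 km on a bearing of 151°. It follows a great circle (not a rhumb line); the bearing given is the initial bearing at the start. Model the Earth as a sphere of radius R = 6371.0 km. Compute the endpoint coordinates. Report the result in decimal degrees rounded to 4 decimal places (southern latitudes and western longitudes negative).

latitude -53.7073°, longitude -90.6430°

Central angle δ = d/R = 0.083095 rad.
With φ₁ = -49.6043° = -0.865758 rad and θ = 151° = 2.635447 rad:
Destination latitude: φ₂ = arcsin( sin φ₁ cos δ + cos φ₁ sin δ cos θ ) = arcsin(-0.806004) = -53.7073°.
Then Δλ = atan2(0.026077, 0.382707) = 0.068034 rad, from sin θ sin δ cos φ₁ over cos δ − sin φ₁ sin φ₂.
λ₂ = -94.5411° + 3.8981° = -90.6430°.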